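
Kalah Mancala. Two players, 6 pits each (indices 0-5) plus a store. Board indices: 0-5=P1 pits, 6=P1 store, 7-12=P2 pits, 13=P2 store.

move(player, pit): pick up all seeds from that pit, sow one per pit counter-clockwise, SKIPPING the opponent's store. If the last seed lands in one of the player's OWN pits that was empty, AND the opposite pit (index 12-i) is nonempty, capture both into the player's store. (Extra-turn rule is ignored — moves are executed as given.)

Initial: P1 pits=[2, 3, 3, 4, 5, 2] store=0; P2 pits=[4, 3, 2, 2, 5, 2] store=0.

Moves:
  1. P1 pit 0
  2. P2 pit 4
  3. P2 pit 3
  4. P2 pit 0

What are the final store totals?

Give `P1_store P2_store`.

Answer: 0 1

Derivation:
Move 1: P1 pit0 -> P1=[0,4,4,4,5,2](0) P2=[4,3,2,2,5,2](0)
Move 2: P2 pit4 -> P1=[1,5,5,4,5,2](0) P2=[4,3,2,2,0,3](1)
Move 3: P2 pit3 -> P1=[1,5,5,4,5,2](0) P2=[4,3,2,0,1,4](1)
Move 4: P2 pit0 -> P1=[1,5,5,4,5,2](0) P2=[0,4,3,1,2,4](1)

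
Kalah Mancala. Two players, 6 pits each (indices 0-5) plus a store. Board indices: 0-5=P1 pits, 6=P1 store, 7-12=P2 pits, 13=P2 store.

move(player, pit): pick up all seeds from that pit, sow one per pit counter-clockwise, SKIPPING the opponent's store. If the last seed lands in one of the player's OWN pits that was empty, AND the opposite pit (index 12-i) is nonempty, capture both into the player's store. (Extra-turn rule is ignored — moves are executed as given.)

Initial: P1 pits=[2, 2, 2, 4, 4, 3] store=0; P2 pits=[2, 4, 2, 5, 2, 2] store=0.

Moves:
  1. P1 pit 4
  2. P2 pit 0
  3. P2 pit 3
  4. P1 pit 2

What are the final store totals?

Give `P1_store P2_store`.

Move 1: P1 pit4 -> P1=[2,2,2,4,0,4](1) P2=[3,5,2,5,2,2](0)
Move 2: P2 pit0 -> P1=[2,2,2,4,0,4](1) P2=[0,6,3,6,2,2](0)
Move 3: P2 pit3 -> P1=[3,3,3,4,0,4](1) P2=[0,6,3,0,3,3](1)
Move 4: P1 pit2 -> P1=[3,3,0,5,1,5](1) P2=[0,6,3,0,3,3](1)

Answer: 1 1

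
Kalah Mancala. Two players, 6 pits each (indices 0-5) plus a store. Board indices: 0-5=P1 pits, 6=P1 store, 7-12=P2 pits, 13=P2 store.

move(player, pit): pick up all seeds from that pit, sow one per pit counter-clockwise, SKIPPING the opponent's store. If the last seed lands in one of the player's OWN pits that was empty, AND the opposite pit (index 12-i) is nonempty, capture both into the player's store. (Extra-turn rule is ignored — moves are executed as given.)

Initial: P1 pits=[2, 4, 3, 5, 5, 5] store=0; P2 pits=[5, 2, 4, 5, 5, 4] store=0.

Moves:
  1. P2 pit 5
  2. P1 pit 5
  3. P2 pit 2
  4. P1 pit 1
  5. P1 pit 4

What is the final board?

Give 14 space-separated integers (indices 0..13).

Move 1: P2 pit5 -> P1=[3,5,4,5,5,5](0) P2=[5,2,4,5,5,0](1)
Move 2: P1 pit5 -> P1=[3,5,4,5,5,0](1) P2=[6,3,5,6,5,0](1)
Move 3: P2 pit2 -> P1=[4,5,4,5,5,0](1) P2=[6,3,0,7,6,1](2)
Move 4: P1 pit1 -> P1=[4,0,5,6,6,1](2) P2=[6,3,0,7,6,1](2)
Move 5: P1 pit4 -> P1=[4,0,5,6,0,2](3) P2=[7,4,1,8,6,1](2)

Answer: 4 0 5 6 0 2 3 7 4 1 8 6 1 2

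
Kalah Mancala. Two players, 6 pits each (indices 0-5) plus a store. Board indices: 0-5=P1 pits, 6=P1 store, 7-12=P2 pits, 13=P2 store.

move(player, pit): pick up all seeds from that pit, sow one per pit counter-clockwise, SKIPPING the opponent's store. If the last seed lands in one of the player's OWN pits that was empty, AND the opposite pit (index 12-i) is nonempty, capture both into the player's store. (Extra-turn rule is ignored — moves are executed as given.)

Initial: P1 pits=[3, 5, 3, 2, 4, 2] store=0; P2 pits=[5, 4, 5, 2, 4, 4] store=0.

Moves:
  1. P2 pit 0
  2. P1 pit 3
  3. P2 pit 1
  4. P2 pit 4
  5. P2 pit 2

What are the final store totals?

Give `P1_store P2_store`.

Move 1: P2 pit0 -> P1=[3,5,3,2,4,2](0) P2=[0,5,6,3,5,5](0)
Move 2: P1 pit3 -> P1=[3,5,3,0,5,3](0) P2=[0,5,6,3,5,5](0)
Move 3: P2 pit1 -> P1=[3,5,3,0,5,3](0) P2=[0,0,7,4,6,6](1)
Move 4: P2 pit4 -> P1=[4,6,4,1,5,3](0) P2=[0,0,7,4,0,7](2)
Move 5: P2 pit2 -> P1=[5,7,5,1,5,3](0) P2=[0,0,0,5,1,8](3)

Answer: 0 3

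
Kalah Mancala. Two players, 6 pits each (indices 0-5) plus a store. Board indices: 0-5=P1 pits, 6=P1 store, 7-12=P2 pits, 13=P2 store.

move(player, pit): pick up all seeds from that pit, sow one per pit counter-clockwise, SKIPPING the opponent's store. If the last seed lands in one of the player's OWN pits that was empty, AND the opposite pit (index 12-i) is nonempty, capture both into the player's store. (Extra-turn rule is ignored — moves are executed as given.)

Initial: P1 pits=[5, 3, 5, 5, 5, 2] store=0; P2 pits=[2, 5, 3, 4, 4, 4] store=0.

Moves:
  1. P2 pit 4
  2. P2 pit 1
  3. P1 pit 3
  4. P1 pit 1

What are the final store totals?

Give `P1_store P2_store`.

Move 1: P2 pit4 -> P1=[6,4,5,5,5,2](0) P2=[2,5,3,4,0,5](1)
Move 2: P2 pit1 -> P1=[6,4,5,5,5,2](0) P2=[2,0,4,5,1,6](2)
Move 3: P1 pit3 -> P1=[6,4,5,0,6,3](1) P2=[3,1,4,5,1,6](2)
Move 4: P1 pit1 -> P1=[6,0,6,1,7,4](1) P2=[3,1,4,5,1,6](2)

Answer: 1 2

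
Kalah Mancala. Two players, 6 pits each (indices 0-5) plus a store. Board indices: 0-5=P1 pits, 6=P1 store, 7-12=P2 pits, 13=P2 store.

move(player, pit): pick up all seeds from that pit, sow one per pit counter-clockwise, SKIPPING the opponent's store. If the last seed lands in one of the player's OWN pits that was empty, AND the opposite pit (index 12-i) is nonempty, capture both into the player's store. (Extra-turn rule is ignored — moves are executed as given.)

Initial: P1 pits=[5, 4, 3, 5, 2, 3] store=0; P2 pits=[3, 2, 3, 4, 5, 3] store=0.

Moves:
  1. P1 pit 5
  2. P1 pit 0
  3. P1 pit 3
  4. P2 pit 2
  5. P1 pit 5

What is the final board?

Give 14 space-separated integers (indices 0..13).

Answer: 0 5 4 0 4 0 8 1 4 0 5 6 4 1

Derivation:
Move 1: P1 pit5 -> P1=[5,4,3,5,2,0](1) P2=[4,3,3,4,5,3](0)
Move 2: P1 pit0 -> P1=[0,5,4,6,3,0](6) P2=[0,3,3,4,5,3](0)
Move 3: P1 pit3 -> P1=[0,5,4,0,4,1](7) P2=[1,4,4,4,5,3](0)
Move 4: P2 pit2 -> P1=[0,5,4,0,4,1](7) P2=[1,4,0,5,6,4](1)
Move 5: P1 pit5 -> P1=[0,5,4,0,4,0](8) P2=[1,4,0,5,6,4](1)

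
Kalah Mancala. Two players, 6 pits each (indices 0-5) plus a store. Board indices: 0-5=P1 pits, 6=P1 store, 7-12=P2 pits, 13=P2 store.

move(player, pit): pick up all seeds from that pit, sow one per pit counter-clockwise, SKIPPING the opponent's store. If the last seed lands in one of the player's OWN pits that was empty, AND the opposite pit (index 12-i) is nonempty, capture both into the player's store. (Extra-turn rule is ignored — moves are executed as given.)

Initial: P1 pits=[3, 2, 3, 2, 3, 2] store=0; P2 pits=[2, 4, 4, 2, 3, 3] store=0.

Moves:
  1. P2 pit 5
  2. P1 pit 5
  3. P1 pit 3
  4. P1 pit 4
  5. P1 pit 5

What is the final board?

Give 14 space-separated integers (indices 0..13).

Move 1: P2 pit5 -> P1=[4,3,3,2,3,2](0) P2=[2,4,4,2,3,0](1)
Move 2: P1 pit5 -> P1=[4,3,3,2,3,0](1) P2=[3,4,4,2,3,0](1)
Move 3: P1 pit3 -> P1=[4,3,3,0,4,0](5) P2=[0,4,4,2,3,0](1)
Move 4: P1 pit4 -> P1=[4,3,3,0,0,1](6) P2=[1,5,4,2,3,0](1)
Move 5: P1 pit5 -> P1=[4,3,3,0,0,0](7) P2=[1,5,4,2,3,0](1)

Answer: 4 3 3 0 0 0 7 1 5 4 2 3 0 1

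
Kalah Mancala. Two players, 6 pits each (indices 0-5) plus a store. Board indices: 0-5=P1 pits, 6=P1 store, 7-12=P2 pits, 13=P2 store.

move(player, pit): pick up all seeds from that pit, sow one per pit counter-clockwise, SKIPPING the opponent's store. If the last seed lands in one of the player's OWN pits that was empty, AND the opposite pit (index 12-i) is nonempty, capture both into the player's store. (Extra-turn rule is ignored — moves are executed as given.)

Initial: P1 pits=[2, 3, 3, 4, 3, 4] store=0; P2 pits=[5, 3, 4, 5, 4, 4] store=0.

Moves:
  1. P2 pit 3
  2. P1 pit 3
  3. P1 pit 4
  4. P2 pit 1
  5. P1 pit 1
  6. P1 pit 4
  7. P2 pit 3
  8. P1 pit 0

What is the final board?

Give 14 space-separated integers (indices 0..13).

Answer: 0 1 5 2 0 8 2 7 0 5 0 7 6 1

Derivation:
Move 1: P2 pit3 -> P1=[3,4,3,4,3,4](0) P2=[5,3,4,0,5,5](1)
Move 2: P1 pit3 -> P1=[3,4,3,0,4,5](1) P2=[6,3,4,0,5,5](1)
Move 3: P1 pit4 -> P1=[3,4,3,0,0,6](2) P2=[7,4,4,0,5,5](1)
Move 4: P2 pit1 -> P1=[3,4,3,0,0,6](2) P2=[7,0,5,1,6,6](1)
Move 5: P1 pit1 -> P1=[3,0,4,1,1,7](2) P2=[7,0,5,1,6,6](1)
Move 6: P1 pit4 -> P1=[3,0,4,1,0,8](2) P2=[7,0,5,1,6,6](1)
Move 7: P2 pit3 -> P1=[3,0,4,1,0,8](2) P2=[7,0,5,0,7,6](1)
Move 8: P1 pit0 -> P1=[0,1,5,2,0,8](2) P2=[7,0,5,0,7,6](1)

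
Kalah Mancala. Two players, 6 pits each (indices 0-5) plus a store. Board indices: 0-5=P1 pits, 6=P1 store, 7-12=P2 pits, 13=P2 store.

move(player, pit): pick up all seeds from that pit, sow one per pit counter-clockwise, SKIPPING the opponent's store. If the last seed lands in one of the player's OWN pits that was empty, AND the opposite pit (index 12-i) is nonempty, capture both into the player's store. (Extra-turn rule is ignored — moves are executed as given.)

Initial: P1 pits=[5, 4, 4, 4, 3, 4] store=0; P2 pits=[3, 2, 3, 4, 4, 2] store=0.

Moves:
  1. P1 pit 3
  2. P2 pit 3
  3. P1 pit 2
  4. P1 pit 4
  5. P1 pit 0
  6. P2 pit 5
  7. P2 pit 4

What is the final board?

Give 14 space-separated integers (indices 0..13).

Answer: 2 7 2 2 1 8 4 5 3 4 0 0 1 3

Derivation:
Move 1: P1 pit3 -> P1=[5,4,4,0,4,5](1) P2=[4,2,3,4,4,2](0)
Move 2: P2 pit3 -> P1=[6,4,4,0,4,5](1) P2=[4,2,3,0,5,3](1)
Move 3: P1 pit2 -> P1=[6,4,0,1,5,6](2) P2=[4,2,3,0,5,3](1)
Move 4: P1 pit4 -> P1=[6,4,0,1,0,7](3) P2=[5,3,4,0,5,3](1)
Move 5: P1 pit0 -> P1=[0,5,1,2,1,8](4) P2=[5,3,4,0,5,3](1)
Move 6: P2 pit5 -> P1=[1,6,1,2,1,8](4) P2=[5,3,4,0,5,0](2)
Move 7: P2 pit4 -> P1=[2,7,2,2,1,8](4) P2=[5,3,4,0,0,1](3)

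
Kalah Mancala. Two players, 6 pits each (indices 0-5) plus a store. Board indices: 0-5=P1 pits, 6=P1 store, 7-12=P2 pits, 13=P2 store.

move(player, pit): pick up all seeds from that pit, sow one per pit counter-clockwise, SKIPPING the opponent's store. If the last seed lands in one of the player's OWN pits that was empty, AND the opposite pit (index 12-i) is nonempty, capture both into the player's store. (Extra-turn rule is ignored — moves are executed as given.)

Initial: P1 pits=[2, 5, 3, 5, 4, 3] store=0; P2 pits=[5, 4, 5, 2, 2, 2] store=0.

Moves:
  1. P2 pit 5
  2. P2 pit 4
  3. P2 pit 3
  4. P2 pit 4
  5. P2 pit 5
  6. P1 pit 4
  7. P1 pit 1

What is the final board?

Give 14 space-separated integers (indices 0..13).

Move 1: P2 pit5 -> P1=[3,5,3,5,4,3](0) P2=[5,4,5,2,2,0](1)
Move 2: P2 pit4 -> P1=[3,5,3,5,4,3](0) P2=[5,4,5,2,0,1](2)
Move 3: P2 pit3 -> P1=[3,5,3,5,4,3](0) P2=[5,4,5,0,1,2](2)
Move 4: P2 pit4 -> P1=[3,5,3,5,4,3](0) P2=[5,4,5,0,0,3](2)
Move 5: P2 pit5 -> P1=[4,6,3,5,4,3](0) P2=[5,4,5,0,0,0](3)
Move 6: P1 pit4 -> P1=[4,6,3,5,0,4](1) P2=[6,5,5,0,0,0](3)
Move 7: P1 pit1 -> P1=[4,0,4,6,1,5](2) P2=[7,5,5,0,0,0](3)

Answer: 4 0 4 6 1 5 2 7 5 5 0 0 0 3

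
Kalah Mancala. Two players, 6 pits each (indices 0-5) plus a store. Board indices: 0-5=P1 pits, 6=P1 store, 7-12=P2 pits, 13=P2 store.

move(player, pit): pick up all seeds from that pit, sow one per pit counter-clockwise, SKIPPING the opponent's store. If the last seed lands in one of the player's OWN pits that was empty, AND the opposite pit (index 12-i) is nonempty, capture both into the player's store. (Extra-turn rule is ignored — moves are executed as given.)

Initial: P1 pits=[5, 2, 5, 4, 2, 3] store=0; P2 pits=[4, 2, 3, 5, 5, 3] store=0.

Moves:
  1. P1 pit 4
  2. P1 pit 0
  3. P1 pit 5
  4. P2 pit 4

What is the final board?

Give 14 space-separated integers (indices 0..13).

Answer: 1 4 7 5 1 0 2 5 3 4 6 0 4 1

Derivation:
Move 1: P1 pit4 -> P1=[5,2,5,4,0,4](1) P2=[4,2,3,5,5,3](0)
Move 2: P1 pit0 -> P1=[0,3,6,5,1,5](1) P2=[4,2,3,5,5,3](0)
Move 3: P1 pit5 -> P1=[0,3,6,5,1,0](2) P2=[5,3,4,6,5,3](0)
Move 4: P2 pit4 -> P1=[1,4,7,5,1,0](2) P2=[5,3,4,6,0,4](1)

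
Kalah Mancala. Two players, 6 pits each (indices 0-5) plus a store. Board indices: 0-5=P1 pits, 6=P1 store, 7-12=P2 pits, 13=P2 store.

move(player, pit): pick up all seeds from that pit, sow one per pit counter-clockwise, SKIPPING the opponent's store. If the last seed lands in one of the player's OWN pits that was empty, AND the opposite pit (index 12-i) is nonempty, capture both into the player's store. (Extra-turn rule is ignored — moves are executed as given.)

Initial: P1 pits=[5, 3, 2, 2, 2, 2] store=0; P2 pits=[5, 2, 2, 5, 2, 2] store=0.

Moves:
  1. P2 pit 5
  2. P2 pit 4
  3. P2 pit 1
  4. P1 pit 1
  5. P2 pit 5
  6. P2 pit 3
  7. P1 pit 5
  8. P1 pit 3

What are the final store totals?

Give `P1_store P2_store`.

Answer: 2 4

Derivation:
Move 1: P2 pit5 -> P1=[6,3,2,2,2,2](0) P2=[5,2,2,5,2,0](1)
Move 2: P2 pit4 -> P1=[6,3,2,2,2,2](0) P2=[5,2,2,5,0,1](2)
Move 3: P2 pit1 -> P1=[6,3,2,2,2,2](0) P2=[5,0,3,6,0,1](2)
Move 4: P1 pit1 -> P1=[6,0,3,3,3,2](0) P2=[5,0,3,6,0,1](2)
Move 5: P2 pit5 -> P1=[6,0,3,3,3,2](0) P2=[5,0,3,6,0,0](3)
Move 6: P2 pit3 -> P1=[7,1,4,3,3,2](0) P2=[5,0,3,0,1,1](4)
Move 7: P1 pit5 -> P1=[7,1,4,3,3,0](1) P2=[6,0,3,0,1,1](4)
Move 8: P1 pit3 -> P1=[7,1,4,0,4,1](2) P2=[6,0,3,0,1,1](4)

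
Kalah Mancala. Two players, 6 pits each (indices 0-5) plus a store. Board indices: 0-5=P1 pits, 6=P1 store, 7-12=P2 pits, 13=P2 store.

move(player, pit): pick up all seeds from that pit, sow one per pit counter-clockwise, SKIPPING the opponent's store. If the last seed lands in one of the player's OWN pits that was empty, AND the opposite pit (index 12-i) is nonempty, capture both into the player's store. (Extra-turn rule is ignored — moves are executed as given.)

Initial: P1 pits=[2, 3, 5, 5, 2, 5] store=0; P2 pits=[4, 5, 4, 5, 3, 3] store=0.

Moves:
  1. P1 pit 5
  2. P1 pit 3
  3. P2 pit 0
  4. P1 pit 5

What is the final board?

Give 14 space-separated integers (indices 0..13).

Move 1: P1 pit5 -> P1=[2,3,5,5,2,0](1) P2=[5,6,5,6,3,3](0)
Move 2: P1 pit3 -> P1=[2,3,5,0,3,1](2) P2=[6,7,5,6,3,3](0)
Move 3: P2 pit0 -> P1=[2,3,5,0,3,1](2) P2=[0,8,6,7,4,4](1)
Move 4: P1 pit5 -> P1=[2,3,5,0,3,0](3) P2=[0,8,6,7,4,4](1)

Answer: 2 3 5 0 3 0 3 0 8 6 7 4 4 1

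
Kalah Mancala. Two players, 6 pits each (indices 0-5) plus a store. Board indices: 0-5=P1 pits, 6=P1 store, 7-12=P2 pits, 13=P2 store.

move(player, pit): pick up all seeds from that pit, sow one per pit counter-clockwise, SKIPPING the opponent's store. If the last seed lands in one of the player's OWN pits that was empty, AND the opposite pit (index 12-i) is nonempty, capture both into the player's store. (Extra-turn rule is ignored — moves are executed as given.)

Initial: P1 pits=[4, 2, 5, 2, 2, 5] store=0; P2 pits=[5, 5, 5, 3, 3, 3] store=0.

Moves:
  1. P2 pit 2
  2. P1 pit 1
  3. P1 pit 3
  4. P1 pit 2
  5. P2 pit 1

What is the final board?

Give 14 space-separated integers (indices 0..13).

Move 1: P2 pit2 -> P1=[5,2,5,2,2,5](0) P2=[5,5,0,4,4,4](1)
Move 2: P1 pit1 -> P1=[5,0,6,3,2,5](0) P2=[5,5,0,4,4,4](1)
Move 3: P1 pit3 -> P1=[5,0,6,0,3,6](1) P2=[5,5,0,4,4,4](1)
Move 4: P1 pit2 -> P1=[5,0,0,1,4,7](2) P2=[6,6,0,4,4,4](1)
Move 5: P2 pit1 -> P1=[6,0,0,1,4,7](2) P2=[6,0,1,5,5,5](2)

Answer: 6 0 0 1 4 7 2 6 0 1 5 5 5 2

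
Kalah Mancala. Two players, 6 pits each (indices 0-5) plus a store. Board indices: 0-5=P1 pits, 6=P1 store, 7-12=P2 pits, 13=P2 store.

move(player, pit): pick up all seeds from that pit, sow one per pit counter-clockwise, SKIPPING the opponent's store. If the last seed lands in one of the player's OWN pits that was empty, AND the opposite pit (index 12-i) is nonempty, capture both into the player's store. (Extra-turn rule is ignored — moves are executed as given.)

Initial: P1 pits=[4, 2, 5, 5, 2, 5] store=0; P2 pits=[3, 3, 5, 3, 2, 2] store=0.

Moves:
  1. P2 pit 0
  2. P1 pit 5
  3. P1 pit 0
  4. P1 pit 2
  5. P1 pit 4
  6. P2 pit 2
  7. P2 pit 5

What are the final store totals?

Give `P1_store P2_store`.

Move 1: P2 pit0 -> P1=[4,2,5,5,2,5](0) P2=[0,4,6,4,2,2](0)
Move 2: P1 pit5 -> P1=[4,2,5,5,2,0](1) P2=[1,5,7,5,2,2](0)
Move 3: P1 pit0 -> P1=[0,3,6,6,3,0](1) P2=[1,5,7,5,2,2](0)
Move 4: P1 pit2 -> P1=[0,3,0,7,4,1](2) P2=[2,6,7,5,2,2](0)
Move 5: P1 pit4 -> P1=[0,3,0,7,0,2](3) P2=[3,7,7,5,2,2](0)
Move 6: P2 pit2 -> P1=[1,4,1,7,0,2](3) P2=[3,7,0,6,3,3](1)
Move 7: P2 pit5 -> P1=[2,5,1,7,0,2](3) P2=[3,7,0,6,3,0](2)

Answer: 3 2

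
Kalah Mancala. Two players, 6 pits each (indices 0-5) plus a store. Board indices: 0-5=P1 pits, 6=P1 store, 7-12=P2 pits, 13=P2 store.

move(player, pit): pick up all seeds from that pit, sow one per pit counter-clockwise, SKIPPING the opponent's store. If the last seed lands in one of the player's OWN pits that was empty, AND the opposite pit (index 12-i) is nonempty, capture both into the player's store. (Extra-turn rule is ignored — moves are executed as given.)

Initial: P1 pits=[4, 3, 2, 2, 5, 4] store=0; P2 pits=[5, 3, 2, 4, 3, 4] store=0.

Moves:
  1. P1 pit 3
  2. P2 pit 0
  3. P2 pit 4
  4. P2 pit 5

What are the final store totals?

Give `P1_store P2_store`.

Move 1: P1 pit3 -> P1=[4,3,2,0,6,5](0) P2=[5,3,2,4,3,4](0)
Move 2: P2 pit0 -> P1=[4,3,2,0,6,5](0) P2=[0,4,3,5,4,5](0)
Move 3: P2 pit4 -> P1=[5,4,2,0,6,5](0) P2=[0,4,3,5,0,6](1)
Move 4: P2 pit5 -> P1=[6,5,3,1,7,5](0) P2=[0,4,3,5,0,0](2)

Answer: 0 2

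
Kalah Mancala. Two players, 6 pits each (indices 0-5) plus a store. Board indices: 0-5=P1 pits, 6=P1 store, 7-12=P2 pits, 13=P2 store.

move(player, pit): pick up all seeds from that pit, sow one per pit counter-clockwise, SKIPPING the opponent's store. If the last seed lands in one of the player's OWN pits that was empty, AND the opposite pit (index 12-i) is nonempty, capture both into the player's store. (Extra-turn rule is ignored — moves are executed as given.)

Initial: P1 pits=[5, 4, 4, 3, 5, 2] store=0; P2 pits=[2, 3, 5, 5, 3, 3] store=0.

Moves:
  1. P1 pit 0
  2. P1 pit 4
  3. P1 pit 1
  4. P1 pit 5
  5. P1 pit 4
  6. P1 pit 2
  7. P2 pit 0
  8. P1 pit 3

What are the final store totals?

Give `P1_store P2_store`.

Move 1: P1 pit0 -> P1=[0,5,5,4,6,3](0) P2=[2,3,5,5,3,3](0)
Move 2: P1 pit4 -> P1=[0,5,5,4,0,4](1) P2=[3,4,6,6,3,3](0)
Move 3: P1 pit1 -> P1=[0,0,6,5,1,5](2) P2=[3,4,6,6,3,3](0)
Move 4: P1 pit5 -> P1=[0,0,6,5,1,0](3) P2=[4,5,7,7,3,3](0)
Move 5: P1 pit4 -> P1=[0,0,6,5,0,0](8) P2=[0,5,7,7,3,3](0)
Move 6: P1 pit2 -> P1=[0,0,0,6,1,1](9) P2=[1,6,7,7,3,3](0)
Move 7: P2 pit0 -> P1=[0,0,0,6,1,1](9) P2=[0,7,7,7,3,3](0)
Move 8: P1 pit3 -> P1=[0,0,0,0,2,2](10) P2=[1,8,8,7,3,3](0)

Answer: 10 0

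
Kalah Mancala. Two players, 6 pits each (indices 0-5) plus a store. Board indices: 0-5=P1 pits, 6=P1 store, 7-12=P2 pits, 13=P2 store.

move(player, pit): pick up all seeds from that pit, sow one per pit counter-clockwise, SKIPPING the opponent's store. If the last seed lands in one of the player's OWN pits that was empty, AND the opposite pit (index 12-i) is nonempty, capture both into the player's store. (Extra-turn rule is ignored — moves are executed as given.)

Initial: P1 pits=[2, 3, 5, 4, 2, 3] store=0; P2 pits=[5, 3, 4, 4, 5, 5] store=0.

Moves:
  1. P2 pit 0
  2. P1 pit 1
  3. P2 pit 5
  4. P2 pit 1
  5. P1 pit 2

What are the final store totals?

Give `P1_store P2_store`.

Answer: 1 5

Derivation:
Move 1: P2 pit0 -> P1=[2,3,5,4,2,3](0) P2=[0,4,5,5,6,6](0)
Move 2: P1 pit1 -> P1=[2,0,6,5,3,3](0) P2=[0,4,5,5,6,6](0)
Move 3: P2 pit5 -> P1=[3,1,7,6,4,3](0) P2=[0,4,5,5,6,0](1)
Move 4: P2 pit1 -> P1=[0,1,7,6,4,3](0) P2=[0,0,6,6,7,0](5)
Move 5: P1 pit2 -> P1=[0,1,0,7,5,4](1) P2=[1,1,7,6,7,0](5)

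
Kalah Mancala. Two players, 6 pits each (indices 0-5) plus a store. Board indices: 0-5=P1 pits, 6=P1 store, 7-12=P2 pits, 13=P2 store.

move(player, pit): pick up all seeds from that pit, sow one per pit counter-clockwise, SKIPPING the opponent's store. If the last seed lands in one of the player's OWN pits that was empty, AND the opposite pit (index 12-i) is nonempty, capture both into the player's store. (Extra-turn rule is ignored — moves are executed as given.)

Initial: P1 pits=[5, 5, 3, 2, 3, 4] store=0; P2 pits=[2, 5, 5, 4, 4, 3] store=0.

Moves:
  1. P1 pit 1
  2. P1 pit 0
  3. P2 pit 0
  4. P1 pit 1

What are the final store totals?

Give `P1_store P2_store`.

Answer: 1 0

Derivation:
Move 1: P1 pit1 -> P1=[5,0,4,3,4,5](1) P2=[2,5,5,4,4,3](0)
Move 2: P1 pit0 -> P1=[0,1,5,4,5,6](1) P2=[2,5,5,4,4,3](0)
Move 3: P2 pit0 -> P1=[0,1,5,4,5,6](1) P2=[0,6,6,4,4,3](0)
Move 4: P1 pit1 -> P1=[0,0,6,4,5,6](1) P2=[0,6,6,4,4,3](0)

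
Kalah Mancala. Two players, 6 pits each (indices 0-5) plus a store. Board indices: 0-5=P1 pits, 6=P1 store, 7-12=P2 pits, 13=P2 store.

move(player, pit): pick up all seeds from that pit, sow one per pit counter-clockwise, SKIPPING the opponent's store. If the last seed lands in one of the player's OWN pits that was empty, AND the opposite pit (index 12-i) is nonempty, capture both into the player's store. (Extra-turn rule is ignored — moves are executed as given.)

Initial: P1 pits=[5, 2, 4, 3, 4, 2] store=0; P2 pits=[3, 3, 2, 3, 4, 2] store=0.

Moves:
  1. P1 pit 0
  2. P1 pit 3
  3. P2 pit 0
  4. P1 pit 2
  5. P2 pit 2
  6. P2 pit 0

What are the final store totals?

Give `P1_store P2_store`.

Answer: 2 0

Derivation:
Move 1: P1 pit0 -> P1=[0,3,5,4,5,3](0) P2=[3,3,2,3,4,2](0)
Move 2: P1 pit3 -> P1=[0,3,5,0,6,4](1) P2=[4,3,2,3,4,2](0)
Move 3: P2 pit0 -> P1=[0,3,5,0,6,4](1) P2=[0,4,3,4,5,2](0)
Move 4: P1 pit2 -> P1=[0,3,0,1,7,5](2) P2=[1,4,3,4,5,2](0)
Move 5: P2 pit2 -> P1=[0,3,0,1,7,5](2) P2=[1,4,0,5,6,3](0)
Move 6: P2 pit0 -> P1=[0,3,0,1,7,5](2) P2=[0,5,0,5,6,3](0)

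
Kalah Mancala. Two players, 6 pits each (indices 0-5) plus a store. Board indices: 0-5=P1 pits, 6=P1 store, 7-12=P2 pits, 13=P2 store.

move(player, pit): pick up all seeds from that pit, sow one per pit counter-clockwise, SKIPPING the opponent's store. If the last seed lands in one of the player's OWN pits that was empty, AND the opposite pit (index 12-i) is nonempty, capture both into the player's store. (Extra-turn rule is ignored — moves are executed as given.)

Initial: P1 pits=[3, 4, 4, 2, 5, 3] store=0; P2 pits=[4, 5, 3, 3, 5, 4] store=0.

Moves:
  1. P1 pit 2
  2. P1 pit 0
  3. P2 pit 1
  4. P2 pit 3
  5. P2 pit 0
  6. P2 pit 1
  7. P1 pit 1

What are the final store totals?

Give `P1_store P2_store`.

Answer: 2 2

Derivation:
Move 1: P1 pit2 -> P1=[3,4,0,3,6,4](1) P2=[4,5,3,3,5,4](0)
Move 2: P1 pit0 -> P1=[0,5,1,4,6,4](1) P2=[4,5,3,3,5,4](0)
Move 3: P2 pit1 -> P1=[0,5,1,4,6,4](1) P2=[4,0,4,4,6,5](1)
Move 4: P2 pit3 -> P1=[1,5,1,4,6,4](1) P2=[4,0,4,0,7,6](2)
Move 5: P2 pit0 -> P1=[1,5,1,4,6,4](1) P2=[0,1,5,1,8,6](2)
Move 6: P2 pit1 -> P1=[1,5,1,4,6,4](1) P2=[0,0,6,1,8,6](2)
Move 7: P1 pit1 -> P1=[1,0,2,5,7,5](2) P2=[0,0,6,1,8,6](2)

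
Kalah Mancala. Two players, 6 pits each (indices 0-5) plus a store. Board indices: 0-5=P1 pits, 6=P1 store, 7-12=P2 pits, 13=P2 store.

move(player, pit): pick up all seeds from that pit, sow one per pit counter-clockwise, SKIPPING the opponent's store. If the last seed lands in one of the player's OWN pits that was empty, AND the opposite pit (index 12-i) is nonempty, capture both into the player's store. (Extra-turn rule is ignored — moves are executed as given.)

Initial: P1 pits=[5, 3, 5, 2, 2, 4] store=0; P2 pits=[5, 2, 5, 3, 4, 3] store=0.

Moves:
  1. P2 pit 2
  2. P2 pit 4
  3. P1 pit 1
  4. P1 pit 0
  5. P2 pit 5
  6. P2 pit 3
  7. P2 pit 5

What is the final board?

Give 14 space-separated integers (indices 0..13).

Answer: 2 2 9 5 4 6 1 6 2 0 0 1 0 5

Derivation:
Move 1: P2 pit2 -> P1=[6,3,5,2,2,4](0) P2=[5,2,0,4,5,4](1)
Move 2: P2 pit4 -> P1=[7,4,6,2,2,4](0) P2=[5,2,0,4,0,5](2)
Move 3: P1 pit1 -> P1=[7,0,7,3,3,5](0) P2=[5,2,0,4,0,5](2)
Move 4: P1 pit0 -> P1=[0,1,8,4,4,6](1) P2=[6,2,0,4,0,5](2)
Move 5: P2 pit5 -> P1=[1,2,9,5,4,6](1) P2=[6,2,0,4,0,0](3)
Move 6: P2 pit3 -> P1=[2,2,9,5,4,6](1) P2=[6,2,0,0,1,1](4)
Move 7: P2 pit5 -> P1=[2,2,9,5,4,6](1) P2=[6,2,0,0,1,0](5)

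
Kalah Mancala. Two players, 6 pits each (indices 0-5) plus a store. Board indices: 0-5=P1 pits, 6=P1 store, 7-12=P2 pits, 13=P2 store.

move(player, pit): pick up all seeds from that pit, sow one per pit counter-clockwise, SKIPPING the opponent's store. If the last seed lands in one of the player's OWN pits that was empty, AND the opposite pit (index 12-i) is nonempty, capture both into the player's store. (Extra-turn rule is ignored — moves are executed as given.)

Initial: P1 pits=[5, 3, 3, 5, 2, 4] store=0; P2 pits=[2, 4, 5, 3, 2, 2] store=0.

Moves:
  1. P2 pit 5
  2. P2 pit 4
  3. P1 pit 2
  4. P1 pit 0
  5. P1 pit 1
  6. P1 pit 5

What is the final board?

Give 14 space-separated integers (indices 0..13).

Answer: 0 0 2 8 5 0 2 3 5 6 4 1 2 2

Derivation:
Move 1: P2 pit5 -> P1=[6,3,3,5,2,4](0) P2=[2,4,5,3,2,0](1)
Move 2: P2 pit4 -> P1=[6,3,3,5,2,4](0) P2=[2,4,5,3,0,1](2)
Move 3: P1 pit2 -> P1=[6,3,0,6,3,5](0) P2=[2,4,5,3,0,1](2)
Move 4: P1 pit0 -> P1=[0,4,1,7,4,6](1) P2=[2,4,5,3,0,1](2)
Move 5: P1 pit1 -> P1=[0,0,2,8,5,7](1) P2=[2,4,5,3,0,1](2)
Move 6: P1 pit5 -> P1=[0,0,2,8,5,0](2) P2=[3,5,6,4,1,2](2)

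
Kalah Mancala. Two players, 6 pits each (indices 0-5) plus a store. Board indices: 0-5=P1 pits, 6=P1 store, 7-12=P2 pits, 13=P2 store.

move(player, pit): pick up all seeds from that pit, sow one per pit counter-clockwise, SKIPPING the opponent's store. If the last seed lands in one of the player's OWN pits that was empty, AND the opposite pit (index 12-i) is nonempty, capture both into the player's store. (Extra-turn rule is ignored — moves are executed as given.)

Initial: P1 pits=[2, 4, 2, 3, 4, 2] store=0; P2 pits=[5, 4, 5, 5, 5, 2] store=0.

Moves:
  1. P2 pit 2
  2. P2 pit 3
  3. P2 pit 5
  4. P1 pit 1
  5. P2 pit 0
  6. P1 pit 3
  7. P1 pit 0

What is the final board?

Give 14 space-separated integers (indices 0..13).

Move 1: P2 pit2 -> P1=[3,4,2,3,4,2](0) P2=[5,4,0,6,6,3](1)
Move 2: P2 pit3 -> P1=[4,5,3,3,4,2](0) P2=[5,4,0,0,7,4](2)
Move 3: P2 pit5 -> P1=[5,6,4,3,4,2](0) P2=[5,4,0,0,7,0](3)
Move 4: P1 pit1 -> P1=[5,0,5,4,5,3](1) P2=[6,4,0,0,7,0](3)
Move 5: P2 pit0 -> P1=[5,0,5,4,5,3](1) P2=[0,5,1,1,8,1](4)
Move 6: P1 pit3 -> P1=[5,0,5,0,6,4](2) P2=[1,5,1,1,8,1](4)
Move 7: P1 pit0 -> P1=[0,1,6,1,7,5](2) P2=[1,5,1,1,8,1](4)

Answer: 0 1 6 1 7 5 2 1 5 1 1 8 1 4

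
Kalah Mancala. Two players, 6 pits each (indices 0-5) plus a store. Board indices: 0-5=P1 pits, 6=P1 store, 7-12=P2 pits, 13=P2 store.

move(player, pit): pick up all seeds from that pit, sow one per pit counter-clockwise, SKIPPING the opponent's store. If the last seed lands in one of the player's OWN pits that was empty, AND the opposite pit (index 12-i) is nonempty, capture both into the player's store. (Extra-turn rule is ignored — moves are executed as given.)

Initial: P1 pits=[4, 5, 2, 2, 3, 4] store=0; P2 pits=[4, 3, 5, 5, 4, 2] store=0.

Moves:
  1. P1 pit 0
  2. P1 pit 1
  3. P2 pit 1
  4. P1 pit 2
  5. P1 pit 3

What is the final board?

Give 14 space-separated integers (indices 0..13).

Answer: 0 0 0 0 7 7 3 6 1 6 6 5 2 0

Derivation:
Move 1: P1 pit0 -> P1=[0,6,3,3,4,4](0) P2=[4,3,5,5,4,2](0)
Move 2: P1 pit1 -> P1=[0,0,4,4,5,5](1) P2=[5,3,5,5,4,2](0)
Move 3: P2 pit1 -> P1=[0,0,4,4,5,5](1) P2=[5,0,6,6,5,2](0)
Move 4: P1 pit2 -> P1=[0,0,0,5,6,6](2) P2=[5,0,6,6,5,2](0)
Move 5: P1 pit3 -> P1=[0,0,0,0,7,7](3) P2=[6,1,6,6,5,2](0)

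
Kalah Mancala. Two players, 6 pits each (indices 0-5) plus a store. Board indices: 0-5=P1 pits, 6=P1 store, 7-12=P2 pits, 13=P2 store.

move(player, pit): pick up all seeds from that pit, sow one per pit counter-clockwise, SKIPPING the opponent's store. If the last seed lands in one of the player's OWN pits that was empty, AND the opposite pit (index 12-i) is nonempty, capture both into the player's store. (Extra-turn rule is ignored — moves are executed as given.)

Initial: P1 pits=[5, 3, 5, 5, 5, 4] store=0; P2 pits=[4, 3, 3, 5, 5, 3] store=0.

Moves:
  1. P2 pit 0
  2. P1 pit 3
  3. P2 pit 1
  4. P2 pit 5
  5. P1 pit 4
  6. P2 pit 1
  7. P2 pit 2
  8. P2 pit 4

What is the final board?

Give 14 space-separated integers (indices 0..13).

Move 1: P2 pit0 -> P1=[5,3,5,5,5,4](0) P2=[0,4,4,6,6,3](0)
Move 2: P1 pit3 -> P1=[5,3,5,0,6,5](1) P2=[1,5,4,6,6,3](0)
Move 3: P2 pit1 -> P1=[5,3,5,0,6,5](1) P2=[1,0,5,7,7,4](1)
Move 4: P2 pit5 -> P1=[6,4,6,0,6,5](1) P2=[1,0,5,7,7,0](2)
Move 5: P1 pit4 -> P1=[6,4,6,0,0,6](2) P2=[2,1,6,8,7,0](2)
Move 6: P2 pit1 -> P1=[6,4,6,0,0,6](2) P2=[2,0,7,8,7,0](2)
Move 7: P2 pit2 -> P1=[7,5,7,0,0,6](2) P2=[2,0,0,9,8,1](3)
Move 8: P2 pit4 -> P1=[8,6,8,1,1,7](2) P2=[2,0,0,9,0,2](4)

Answer: 8 6 8 1 1 7 2 2 0 0 9 0 2 4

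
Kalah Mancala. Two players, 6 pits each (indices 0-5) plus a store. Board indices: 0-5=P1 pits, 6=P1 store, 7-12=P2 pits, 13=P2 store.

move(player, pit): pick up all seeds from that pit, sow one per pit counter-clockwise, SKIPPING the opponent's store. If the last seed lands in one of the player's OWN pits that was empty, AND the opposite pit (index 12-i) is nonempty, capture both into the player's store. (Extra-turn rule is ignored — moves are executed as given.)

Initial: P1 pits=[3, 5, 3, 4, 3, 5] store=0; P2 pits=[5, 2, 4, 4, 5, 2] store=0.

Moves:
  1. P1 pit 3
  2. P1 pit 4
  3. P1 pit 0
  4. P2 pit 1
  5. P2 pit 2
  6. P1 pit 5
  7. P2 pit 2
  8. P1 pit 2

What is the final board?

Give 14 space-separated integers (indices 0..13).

Answer: 0 6 0 1 1 1 9 8 1 0 8 7 3 0

Derivation:
Move 1: P1 pit3 -> P1=[3,5,3,0,4,6](1) P2=[6,2,4,4,5,2](0)
Move 2: P1 pit4 -> P1=[3,5,3,0,0,7](2) P2=[7,3,4,4,5,2](0)
Move 3: P1 pit0 -> P1=[0,6,4,0,0,7](7) P2=[7,3,0,4,5,2](0)
Move 4: P2 pit1 -> P1=[0,6,4,0,0,7](7) P2=[7,0,1,5,6,2](0)
Move 5: P2 pit2 -> P1=[0,6,4,0,0,7](7) P2=[7,0,0,6,6,2](0)
Move 6: P1 pit5 -> P1=[0,6,4,0,0,0](8) P2=[8,1,1,7,7,3](0)
Move 7: P2 pit2 -> P1=[0,6,4,0,0,0](8) P2=[8,1,0,8,7,3](0)
Move 8: P1 pit2 -> P1=[0,6,0,1,1,1](9) P2=[8,1,0,8,7,3](0)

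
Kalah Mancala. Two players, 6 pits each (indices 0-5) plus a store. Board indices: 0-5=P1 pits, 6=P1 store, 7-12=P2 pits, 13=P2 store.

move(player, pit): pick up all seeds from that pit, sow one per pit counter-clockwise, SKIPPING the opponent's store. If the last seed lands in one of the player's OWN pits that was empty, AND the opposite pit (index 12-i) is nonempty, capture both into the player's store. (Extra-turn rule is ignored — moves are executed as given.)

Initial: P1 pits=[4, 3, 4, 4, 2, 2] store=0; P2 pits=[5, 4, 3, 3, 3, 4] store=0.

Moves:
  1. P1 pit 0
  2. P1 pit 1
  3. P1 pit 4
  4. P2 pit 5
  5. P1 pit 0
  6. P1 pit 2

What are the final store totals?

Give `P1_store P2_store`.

Move 1: P1 pit0 -> P1=[0,4,5,5,3,2](0) P2=[5,4,3,3,3,4](0)
Move 2: P1 pit1 -> P1=[0,0,6,6,4,3](0) P2=[5,4,3,3,3,4](0)
Move 3: P1 pit4 -> P1=[0,0,6,6,0,4](1) P2=[6,5,3,3,3,4](0)
Move 4: P2 pit5 -> P1=[1,1,7,6,0,4](1) P2=[6,5,3,3,3,0](1)
Move 5: P1 pit0 -> P1=[0,2,7,6,0,4](1) P2=[6,5,3,3,3,0](1)
Move 6: P1 pit2 -> P1=[0,2,0,7,1,5](2) P2=[7,6,4,3,3,0](1)

Answer: 2 1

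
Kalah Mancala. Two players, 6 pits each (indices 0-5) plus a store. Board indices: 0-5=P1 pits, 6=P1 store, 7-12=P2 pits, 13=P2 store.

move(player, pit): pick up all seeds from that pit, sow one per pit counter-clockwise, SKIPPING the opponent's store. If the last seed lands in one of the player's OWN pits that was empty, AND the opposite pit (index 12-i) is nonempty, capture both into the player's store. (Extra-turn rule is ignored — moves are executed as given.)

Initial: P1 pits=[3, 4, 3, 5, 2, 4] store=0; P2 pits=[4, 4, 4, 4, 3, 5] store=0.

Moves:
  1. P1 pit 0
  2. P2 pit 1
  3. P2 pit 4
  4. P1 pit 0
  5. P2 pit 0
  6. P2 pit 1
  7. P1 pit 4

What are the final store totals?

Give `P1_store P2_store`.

Answer: 1 9

Derivation:
Move 1: P1 pit0 -> P1=[0,5,4,6,2,4](0) P2=[4,4,4,4,3,5](0)
Move 2: P2 pit1 -> P1=[0,5,4,6,2,4](0) P2=[4,0,5,5,4,6](0)
Move 3: P2 pit4 -> P1=[1,6,4,6,2,4](0) P2=[4,0,5,5,0,7](1)
Move 4: P1 pit0 -> P1=[0,7,4,6,2,4](0) P2=[4,0,5,5,0,7](1)
Move 5: P2 pit0 -> P1=[0,0,4,6,2,4](0) P2=[0,1,6,6,0,7](9)
Move 6: P2 pit1 -> P1=[0,0,4,6,2,4](0) P2=[0,0,7,6,0,7](9)
Move 7: P1 pit4 -> P1=[0,0,4,6,0,5](1) P2=[0,0,7,6,0,7](9)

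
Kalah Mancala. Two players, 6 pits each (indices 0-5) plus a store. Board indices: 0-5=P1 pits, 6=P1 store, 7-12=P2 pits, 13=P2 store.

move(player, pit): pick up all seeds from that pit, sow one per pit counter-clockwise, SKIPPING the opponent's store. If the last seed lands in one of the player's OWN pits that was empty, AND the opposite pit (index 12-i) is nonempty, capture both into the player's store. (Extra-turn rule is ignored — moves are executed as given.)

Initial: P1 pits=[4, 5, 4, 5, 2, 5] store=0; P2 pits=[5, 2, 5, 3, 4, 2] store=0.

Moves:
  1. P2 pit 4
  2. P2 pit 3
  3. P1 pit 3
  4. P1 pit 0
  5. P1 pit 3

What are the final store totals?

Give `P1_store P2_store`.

Move 1: P2 pit4 -> P1=[5,6,4,5,2,5](0) P2=[5,2,5,3,0,3](1)
Move 2: P2 pit3 -> P1=[5,6,4,5,2,5](0) P2=[5,2,5,0,1,4](2)
Move 3: P1 pit3 -> P1=[5,6,4,0,3,6](1) P2=[6,3,5,0,1,4](2)
Move 4: P1 pit0 -> P1=[0,7,5,1,4,7](1) P2=[6,3,5,0,1,4](2)
Move 5: P1 pit3 -> P1=[0,7,5,0,5,7](1) P2=[6,3,5,0,1,4](2)

Answer: 1 2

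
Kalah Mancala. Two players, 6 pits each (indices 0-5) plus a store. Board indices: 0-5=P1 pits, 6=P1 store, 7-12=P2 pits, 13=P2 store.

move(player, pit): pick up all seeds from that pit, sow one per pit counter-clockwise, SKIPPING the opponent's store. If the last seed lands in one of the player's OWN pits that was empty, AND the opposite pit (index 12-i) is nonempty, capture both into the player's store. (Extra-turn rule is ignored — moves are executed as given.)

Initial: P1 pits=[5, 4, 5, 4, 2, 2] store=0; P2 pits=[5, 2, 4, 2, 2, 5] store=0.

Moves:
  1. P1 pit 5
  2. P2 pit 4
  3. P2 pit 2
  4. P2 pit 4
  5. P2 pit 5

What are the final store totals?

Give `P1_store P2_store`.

Answer: 1 3

Derivation:
Move 1: P1 pit5 -> P1=[5,4,5,4,2,0](1) P2=[6,2,4,2,2,5](0)
Move 2: P2 pit4 -> P1=[5,4,5,4,2,0](1) P2=[6,2,4,2,0,6](1)
Move 3: P2 pit2 -> P1=[5,4,5,4,2,0](1) P2=[6,2,0,3,1,7](2)
Move 4: P2 pit4 -> P1=[5,4,5,4,2,0](1) P2=[6,2,0,3,0,8](2)
Move 5: P2 pit5 -> P1=[6,5,6,5,3,1](1) P2=[7,2,0,3,0,0](3)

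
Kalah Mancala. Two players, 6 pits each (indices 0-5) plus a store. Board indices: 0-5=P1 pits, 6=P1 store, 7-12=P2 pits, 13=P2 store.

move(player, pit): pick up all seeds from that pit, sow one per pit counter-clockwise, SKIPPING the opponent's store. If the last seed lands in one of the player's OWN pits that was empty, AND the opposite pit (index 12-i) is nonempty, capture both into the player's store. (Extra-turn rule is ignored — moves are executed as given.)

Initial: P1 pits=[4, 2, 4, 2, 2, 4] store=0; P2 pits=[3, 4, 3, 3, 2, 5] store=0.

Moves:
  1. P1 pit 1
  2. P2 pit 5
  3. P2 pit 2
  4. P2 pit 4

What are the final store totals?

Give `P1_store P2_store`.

Answer: 0 8

Derivation:
Move 1: P1 pit1 -> P1=[4,0,5,3,2,4](0) P2=[3,4,3,3,2,5](0)
Move 2: P2 pit5 -> P1=[5,1,6,4,2,4](0) P2=[3,4,3,3,2,0](1)
Move 3: P2 pit2 -> P1=[0,1,6,4,2,4](0) P2=[3,4,0,4,3,0](7)
Move 4: P2 pit4 -> P1=[1,1,6,4,2,4](0) P2=[3,4,0,4,0,1](8)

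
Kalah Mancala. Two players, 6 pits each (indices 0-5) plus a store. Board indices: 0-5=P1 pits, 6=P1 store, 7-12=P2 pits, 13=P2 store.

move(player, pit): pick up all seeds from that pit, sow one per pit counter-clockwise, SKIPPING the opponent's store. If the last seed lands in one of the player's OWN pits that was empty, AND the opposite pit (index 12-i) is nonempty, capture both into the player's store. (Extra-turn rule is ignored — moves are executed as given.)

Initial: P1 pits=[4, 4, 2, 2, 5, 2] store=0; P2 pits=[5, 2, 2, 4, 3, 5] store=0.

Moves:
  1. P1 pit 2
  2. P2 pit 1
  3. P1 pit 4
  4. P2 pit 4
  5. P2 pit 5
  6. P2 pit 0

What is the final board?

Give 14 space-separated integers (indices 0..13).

Move 1: P1 pit2 -> P1=[4,4,0,3,6,2](0) P2=[5,2,2,4,3,5](0)
Move 2: P2 pit1 -> P1=[4,4,0,3,6,2](0) P2=[5,0,3,5,3,5](0)
Move 3: P1 pit4 -> P1=[4,4,0,3,0,3](1) P2=[6,1,4,6,3,5](0)
Move 4: P2 pit4 -> P1=[5,4,0,3,0,3](1) P2=[6,1,4,6,0,6](1)
Move 5: P2 pit5 -> P1=[6,5,1,4,1,3](1) P2=[6,1,4,6,0,0](2)
Move 6: P2 pit0 -> P1=[6,5,1,4,1,3](1) P2=[0,2,5,7,1,1](3)

Answer: 6 5 1 4 1 3 1 0 2 5 7 1 1 3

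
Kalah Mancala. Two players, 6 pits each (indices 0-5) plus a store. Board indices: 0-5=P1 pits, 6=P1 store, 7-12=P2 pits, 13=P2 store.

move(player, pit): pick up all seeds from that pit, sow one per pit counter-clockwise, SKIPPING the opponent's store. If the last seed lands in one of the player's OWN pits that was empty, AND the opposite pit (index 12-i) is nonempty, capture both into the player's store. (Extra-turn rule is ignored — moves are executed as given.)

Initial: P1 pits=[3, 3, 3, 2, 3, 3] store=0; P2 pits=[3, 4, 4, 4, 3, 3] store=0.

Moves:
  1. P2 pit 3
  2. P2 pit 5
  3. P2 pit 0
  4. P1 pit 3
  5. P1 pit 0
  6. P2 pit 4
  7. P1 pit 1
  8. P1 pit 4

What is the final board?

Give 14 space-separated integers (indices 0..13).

Move 1: P2 pit3 -> P1=[4,3,3,2,3,3](0) P2=[3,4,4,0,4,4](1)
Move 2: P2 pit5 -> P1=[5,4,4,2,3,3](0) P2=[3,4,4,0,4,0](2)
Move 3: P2 pit0 -> P1=[5,4,0,2,3,3](0) P2=[0,5,5,0,4,0](7)
Move 4: P1 pit3 -> P1=[5,4,0,0,4,4](0) P2=[0,5,5,0,4,0](7)
Move 5: P1 pit0 -> P1=[0,5,1,1,5,5](0) P2=[0,5,5,0,4,0](7)
Move 6: P2 pit4 -> P1=[1,6,1,1,5,5](0) P2=[0,5,5,0,0,1](8)
Move 7: P1 pit1 -> P1=[1,0,2,2,6,6](1) P2=[1,5,5,0,0,1](8)
Move 8: P1 pit4 -> P1=[1,0,2,2,0,7](2) P2=[2,6,6,1,0,1](8)

Answer: 1 0 2 2 0 7 2 2 6 6 1 0 1 8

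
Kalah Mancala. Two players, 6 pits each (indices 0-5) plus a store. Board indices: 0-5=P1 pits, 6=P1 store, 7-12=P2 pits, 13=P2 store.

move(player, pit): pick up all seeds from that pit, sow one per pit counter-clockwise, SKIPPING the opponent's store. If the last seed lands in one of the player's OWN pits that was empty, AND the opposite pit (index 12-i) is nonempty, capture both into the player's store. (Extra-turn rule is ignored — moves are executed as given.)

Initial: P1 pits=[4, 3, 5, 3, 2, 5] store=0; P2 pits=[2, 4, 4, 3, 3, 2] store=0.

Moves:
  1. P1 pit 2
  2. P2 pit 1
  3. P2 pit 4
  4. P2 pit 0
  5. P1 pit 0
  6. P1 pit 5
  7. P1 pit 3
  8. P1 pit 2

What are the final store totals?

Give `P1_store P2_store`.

Answer: 11 1

Derivation:
Move 1: P1 pit2 -> P1=[4,3,0,4,3,6](1) P2=[3,4,4,3,3,2](0)
Move 2: P2 pit1 -> P1=[4,3,0,4,3,6](1) P2=[3,0,5,4,4,3](0)
Move 3: P2 pit4 -> P1=[5,4,0,4,3,6](1) P2=[3,0,5,4,0,4](1)
Move 4: P2 pit0 -> P1=[5,4,0,4,3,6](1) P2=[0,1,6,5,0,4](1)
Move 5: P1 pit0 -> P1=[0,5,1,5,4,7](1) P2=[0,1,6,5,0,4](1)
Move 6: P1 pit5 -> P1=[0,5,1,5,4,0](2) P2=[1,2,7,6,1,5](1)
Move 7: P1 pit3 -> P1=[0,5,1,0,5,1](3) P2=[2,3,7,6,1,5](1)
Move 8: P1 pit2 -> P1=[0,5,0,0,5,1](11) P2=[2,3,0,6,1,5](1)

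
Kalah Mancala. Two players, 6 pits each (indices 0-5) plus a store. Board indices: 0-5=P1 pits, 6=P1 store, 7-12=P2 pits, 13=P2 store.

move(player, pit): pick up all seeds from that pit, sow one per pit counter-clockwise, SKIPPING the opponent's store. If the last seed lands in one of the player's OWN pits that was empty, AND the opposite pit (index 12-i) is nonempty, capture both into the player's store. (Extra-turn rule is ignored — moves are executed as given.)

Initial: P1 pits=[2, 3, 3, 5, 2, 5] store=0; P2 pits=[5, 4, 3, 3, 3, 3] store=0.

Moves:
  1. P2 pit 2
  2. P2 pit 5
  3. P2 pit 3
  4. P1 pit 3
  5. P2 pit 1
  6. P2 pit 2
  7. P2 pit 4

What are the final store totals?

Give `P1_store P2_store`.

Move 1: P2 pit2 -> P1=[2,3,3,5,2,5](0) P2=[5,4,0,4,4,4](0)
Move 2: P2 pit5 -> P1=[3,4,4,5,2,5](0) P2=[5,4,0,4,4,0](1)
Move 3: P2 pit3 -> P1=[4,4,4,5,2,5](0) P2=[5,4,0,0,5,1](2)
Move 4: P1 pit3 -> P1=[4,4,4,0,3,6](1) P2=[6,5,0,0,5,1](2)
Move 5: P2 pit1 -> P1=[4,4,4,0,3,6](1) P2=[6,0,1,1,6,2](3)
Move 6: P2 pit2 -> P1=[4,4,4,0,3,6](1) P2=[6,0,0,2,6,2](3)
Move 7: P2 pit4 -> P1=[5,5,5,1,3,6](1) P2=[6,0,0,2,0,3](4)

Answer: 1 4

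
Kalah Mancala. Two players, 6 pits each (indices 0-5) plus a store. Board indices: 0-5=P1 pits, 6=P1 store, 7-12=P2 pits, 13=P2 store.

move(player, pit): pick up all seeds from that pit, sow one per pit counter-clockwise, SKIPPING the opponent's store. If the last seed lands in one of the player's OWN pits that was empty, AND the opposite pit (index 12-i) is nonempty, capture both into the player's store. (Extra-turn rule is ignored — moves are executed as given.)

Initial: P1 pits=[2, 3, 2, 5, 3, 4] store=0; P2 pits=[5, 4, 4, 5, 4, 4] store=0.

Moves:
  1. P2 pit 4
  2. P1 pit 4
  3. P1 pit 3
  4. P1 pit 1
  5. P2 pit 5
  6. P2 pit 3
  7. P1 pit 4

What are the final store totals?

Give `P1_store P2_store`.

Answer: 3 3

Derivation:
Move 1: P2 pit4 -> P1=[3,4,2,5,3,4](0) P2=[5,4,4,5,0,5](1)
Move 2: P1 pit4 -> P1=[3,4,2,5,0,5](1) P2=[6,4,4,5,0,5](1)
Move 3: P1 pit3 -> P1=[3,4,2,0,1,6](2) P2=[7,5,4,5,0,5](1)
Move 4: P1 pit1 -> P1=[3,0,3,1,2,7](2) P2=[7,5,4,5,0,5](1)
Move 5: P2 pit5 -> P1=[4,1,4,2,2,7](2) P2=[7,5,4,5,0,0](2)
Move 6: P2 pit3 -> P1=[5,2,4,2,2,7](2) P2=[7,5,4,0,1,1](3)
Move 7: P1 pit4 -> P1=[5,2,4,2,0,8](3) P2=[7,5,4,0,1,1](3)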